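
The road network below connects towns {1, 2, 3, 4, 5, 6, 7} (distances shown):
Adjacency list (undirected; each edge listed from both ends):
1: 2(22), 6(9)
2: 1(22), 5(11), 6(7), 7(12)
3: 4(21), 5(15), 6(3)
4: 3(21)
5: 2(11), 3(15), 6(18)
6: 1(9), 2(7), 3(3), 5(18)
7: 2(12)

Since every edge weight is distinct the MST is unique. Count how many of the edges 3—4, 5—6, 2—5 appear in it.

2

Sort edges by weight, then run Kruskal:
3—6 (3): add — endpoints in different components.
2—6 (7): add — endpoints in different components.
1—6 (9): add — endpoints in different components.
2—5 (11): add — endpoints in different components.
2—7 (12): add — endpoints in different components.
3—5 (15): skip — 3 and 5 already connected.
5—6 (18): skip — 5 and 6 already connected.
3—4 (21): add — endpoints in different components.
MST edge set: {3—6, 2—6, 1—6, 2—5, 2—7, 3—4}.
Of the listed edges, {3—4, 2—5} are in the MST → 2.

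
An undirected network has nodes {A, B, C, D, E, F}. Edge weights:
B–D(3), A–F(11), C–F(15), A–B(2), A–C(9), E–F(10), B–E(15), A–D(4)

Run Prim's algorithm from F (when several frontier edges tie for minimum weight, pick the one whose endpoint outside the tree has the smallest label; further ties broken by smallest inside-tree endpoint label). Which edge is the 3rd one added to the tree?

A-B

Prim, starting at F.
Step 1: cheapest edge leaving the tree is E–F (10); add E.
Step 2: cheapest edge leaving the tree is A–F (11); add A.
Step 3: cheapest edge leaving the tree is A–B (2); add B.
Step 4: cheapest edge leaving the tree is B–D (3); add D.
Step 5: cheapest edge leaving the tree is A–C (9); add C.
The 3rd edge added is A–B.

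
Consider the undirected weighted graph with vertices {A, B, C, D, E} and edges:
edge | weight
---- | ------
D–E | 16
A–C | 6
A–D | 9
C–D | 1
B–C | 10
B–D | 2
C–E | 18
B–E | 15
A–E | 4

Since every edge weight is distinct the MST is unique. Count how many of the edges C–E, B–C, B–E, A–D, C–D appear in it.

Kruskal's algorithm — process edges by increasing weight (ties by edge label):
C–D (1): add. Components now {A} {B} {C,D} {E}
B–D (2): add. Components now {A} {B,C,D} {E}
A–E (4): add. Components now {A,E} {B,C,D}
A–C (6): add. Components now {A,B,C,D,E}
MST edge set: {C–D, B–D, A–E, A–C}.
Of the listed edges, {C–D} are in the MST → 1.

1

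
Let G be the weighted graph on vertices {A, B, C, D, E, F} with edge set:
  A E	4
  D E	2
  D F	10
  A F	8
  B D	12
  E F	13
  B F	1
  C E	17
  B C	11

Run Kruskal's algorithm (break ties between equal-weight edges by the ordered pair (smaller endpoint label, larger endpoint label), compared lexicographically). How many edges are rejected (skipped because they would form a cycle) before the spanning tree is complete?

1

Sort edges by weight, then run Kruskal:
B F (1): add. Components now {A} {B,F} {C} {D} {E}
D E (2): add. Components now {A} {B,F} {C} {D,E}
A E (4): add. Components now {A,D,E} {B,F} {C}
A F (8): add. Components now {A,B,D,E,F} {C}
D F (10): skip — D and F already connected.
B C (11): add. Components now {A,B,C,D,E,F}
Edges rejected before the tree was complete: 1.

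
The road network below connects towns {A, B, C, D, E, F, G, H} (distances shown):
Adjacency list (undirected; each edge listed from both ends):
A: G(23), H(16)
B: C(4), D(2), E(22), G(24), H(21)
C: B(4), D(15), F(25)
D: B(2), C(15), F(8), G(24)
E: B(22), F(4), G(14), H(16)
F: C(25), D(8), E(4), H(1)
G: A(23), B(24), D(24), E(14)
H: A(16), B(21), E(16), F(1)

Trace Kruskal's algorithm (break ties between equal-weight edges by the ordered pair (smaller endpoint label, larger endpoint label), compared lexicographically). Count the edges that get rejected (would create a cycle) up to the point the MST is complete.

Sort edges by weight, then run Kruskal:
F H (1): add — endpoints in different components.
B D (2): add — endpoints in different components.
B C (4): add — endpoints in different components.
E F (4): add — endpoints in different components.
D F (8): add — endpoints in different components.
E G (14): add — endpoints in different components.
C D (15): skip — C and D already connected.
A H (16): add — endpoints in different components.
Edges rejected before the tree was complete: 1.

1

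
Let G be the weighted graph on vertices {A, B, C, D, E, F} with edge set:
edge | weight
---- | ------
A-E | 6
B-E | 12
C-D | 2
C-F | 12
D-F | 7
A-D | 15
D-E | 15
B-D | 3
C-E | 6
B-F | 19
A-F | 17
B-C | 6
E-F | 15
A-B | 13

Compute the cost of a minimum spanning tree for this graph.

24

Sort edges by weight, then run Kruskal:
C-D (2): add — endpoints in different components.
B-D (3): add — endpoints in different components.
A-E (6): add — endpoints in different components.
B-C (6): skip — B and C already connected.
C-E (6): add — endpoints in different components.
D-F (7): add — endpoints in different components.
MST edges: C-D, B-D, A-E, C-E, D-F; total weight 2+3+6+6+7 = 24.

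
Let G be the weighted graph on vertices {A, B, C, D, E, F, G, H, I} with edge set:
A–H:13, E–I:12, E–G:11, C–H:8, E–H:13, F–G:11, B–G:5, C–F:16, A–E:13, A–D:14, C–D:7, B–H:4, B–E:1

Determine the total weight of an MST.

Kruskal's algorithm — process edges by increasing weight (ties by edge label):
B–E (1): add — endpoints in different components.
B–H (4): add — endpoints in different components.
B–G (5): add — endpoints in different components.
C–D (7): add — endpoints in different components.
C–H (8): add — endpoints in different components.
E–G (11): skip — E and G already connected.
F–G (11): add — endpoints in different components.
E–I (12): add — endpoints in different components.
A–E (13): add — endpoints in different components.
MST edges: B–E, B–H, B–G, C–D, C–H, F–G, E–I, A–E; total weight 1+4+5+7+8+11+12+13 = 61.

61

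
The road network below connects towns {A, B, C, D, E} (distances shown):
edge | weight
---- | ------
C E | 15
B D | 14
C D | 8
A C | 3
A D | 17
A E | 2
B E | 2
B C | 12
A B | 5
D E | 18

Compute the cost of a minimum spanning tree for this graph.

Kruskal's algorithm — process edges by increasing weight (ties by edge label):
A E (2): add — endpoints in different components.
B E (2): add — endpoints in different components.
A C (3): add — endpoints in different components.
A B (5): skip — A and B already connected.
C D (8): add — endpoints in different components.
MST edges: A E, B E, A C, C D; total weight 2+2+3+8 = 15.

15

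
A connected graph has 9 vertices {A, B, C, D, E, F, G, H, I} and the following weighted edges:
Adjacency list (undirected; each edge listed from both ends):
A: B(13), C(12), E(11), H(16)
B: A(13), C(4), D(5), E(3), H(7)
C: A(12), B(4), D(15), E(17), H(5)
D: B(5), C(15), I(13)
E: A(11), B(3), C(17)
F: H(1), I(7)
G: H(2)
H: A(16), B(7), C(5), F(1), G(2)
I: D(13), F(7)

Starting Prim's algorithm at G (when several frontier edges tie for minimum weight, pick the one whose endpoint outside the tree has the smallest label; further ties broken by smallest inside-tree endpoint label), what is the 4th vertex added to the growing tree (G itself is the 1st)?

Prim, starting at G.
Step 1: cheapest edge leaving the tree is G H (2); add H.
Step 2: cheapest edge leaving the tree is F H (1); add F.
Step 3: cheapest edge leaving the tree is C H (5); add C.
Step 4: cheapest edge leaving the tree is B C (4); add B.
Step 5: cheapest edge leaving the tree is B E (3); add E.
Step 6: cheapest edge leaving the tree is B D (5); add D.
Step 7: cheapest edge leaving the tree is F I (7); add I.
Step 8: cheapest edge leaving the tree is A E (11); add A.
Vertex order: G, H, F, C, B, E, D, I, A. The 4th vertex is C.

C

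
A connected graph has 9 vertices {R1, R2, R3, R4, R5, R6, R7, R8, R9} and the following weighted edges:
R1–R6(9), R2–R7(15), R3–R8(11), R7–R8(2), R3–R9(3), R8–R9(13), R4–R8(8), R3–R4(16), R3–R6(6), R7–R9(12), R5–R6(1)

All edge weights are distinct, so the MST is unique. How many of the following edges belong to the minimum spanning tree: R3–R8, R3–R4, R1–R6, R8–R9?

Kruskal's algorithm — process edges by increasing weight (ties by edge label):
R5–R6 (1): add — endpoints in different components.
R7–R8 (2): add — endpoints in different components.
R3–R9 (3): add — endpoints in different components.
R3–R6 (6): add — endpoints in different components.
R4–R8 (8): add — endpoints in different components.
R1–R6 (9): add — endpoints in different components.
R3–R8 (11): add — endpoints in different components.
R7–R9 (12): skip — R7 and R9 already connected.
R8–R9 (13): skip — R9 and R8 already connected.
R2–R7 (15): add — endpoints in different components.
MST edge set: {R5–R6, R7–R8, R3–R9, R3–R6, R4–R8, R1–R6, R3–R8, R2–R7}.
Of the listed edges, {R3–R8, R1–R6} are in the MST → 2.

2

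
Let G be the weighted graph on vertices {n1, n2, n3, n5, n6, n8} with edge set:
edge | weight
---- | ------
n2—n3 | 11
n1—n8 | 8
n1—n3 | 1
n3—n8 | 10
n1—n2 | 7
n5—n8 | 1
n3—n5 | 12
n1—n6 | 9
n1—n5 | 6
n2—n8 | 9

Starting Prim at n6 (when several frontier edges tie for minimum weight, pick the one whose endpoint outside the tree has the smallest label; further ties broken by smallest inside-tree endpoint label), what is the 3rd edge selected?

Prim, starting at n6.
Step 1: cheapest edge leaving the tree is n1—n6 (9); add n1.
Step 2: cheapest edge leaving the tree is n1—n3 (1); add n3.
Step 3: cheapest edge leaving the tree is n1—n5 (6); add n5.
Step 4: cheapest edge leaving the tree is n5—n8 (1); add n8.
Step 5: cheapest edge leaving the tree is n1—n2 (7); add n2.
The 3rd edge added is n1—n5.

n1-n5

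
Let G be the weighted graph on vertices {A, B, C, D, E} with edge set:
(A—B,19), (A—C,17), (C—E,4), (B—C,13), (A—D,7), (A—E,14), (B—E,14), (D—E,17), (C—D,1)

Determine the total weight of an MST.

Grow the tree from C using Prim:
Step 1: frontier [C—D 1, C—E 4, B—C 13, A—C 17] → take C—D (1); add D.
Step 2: frontier [C—E 4, B—C 13, A—C 17, A—D 7, D—E 17] → take C—E (4); add E.
Step 3: frontier [B—C 13, A—C 17, A—D 7, A—E 14, B—E 14] → take A—D (7); add A.
Step 4: frontier [A—B 19, B—C 13, B—E 14] → take B—C (13); add B.
MST edges: C—D, C—E, A—D, B—C; total weight 1+4+7+13 = 25.

25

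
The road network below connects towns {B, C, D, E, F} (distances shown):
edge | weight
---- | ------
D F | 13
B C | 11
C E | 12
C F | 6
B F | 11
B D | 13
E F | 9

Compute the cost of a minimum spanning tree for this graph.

39

Prim, starting at F.
Step 1: cheapest edge leaving the tree is C F (6); add C.
Step 2: cheapest edge leaving the tree is E F (9); add E.
Step 3: cheapest edge leaving the tree is B C (11); add B.
Step 4: cheapest edge leaving the tree is B D (13); add D.
MST edges: C F, E F, B C, B D; total weight 6+9+11+13 = 39.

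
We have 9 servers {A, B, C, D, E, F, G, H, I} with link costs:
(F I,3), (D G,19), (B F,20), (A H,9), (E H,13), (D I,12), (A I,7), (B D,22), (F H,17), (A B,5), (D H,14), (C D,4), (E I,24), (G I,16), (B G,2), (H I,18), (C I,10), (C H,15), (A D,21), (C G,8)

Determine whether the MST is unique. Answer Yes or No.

Sort edges by weight, then run Kruskal:
B G (2): add — endpoints in different components.
F I (3): add — endpoints in different components.
C D (4): add — endpoints in different components.
A B (5): add — endpoints in different components.
A I (7): add — endpoints in different components.
C G (8): add — endpoints in different components.
A H (9): add — endpoints in different components.
C I (10): skip — C and I already connected.
D I (12): skip — D and I already connected.
E H (13): add — endpoints in different components.
Every non-tree edge has weight strictly greater than the heaviest edge on the tree path between its endpoints, so the MST is unique.

Yes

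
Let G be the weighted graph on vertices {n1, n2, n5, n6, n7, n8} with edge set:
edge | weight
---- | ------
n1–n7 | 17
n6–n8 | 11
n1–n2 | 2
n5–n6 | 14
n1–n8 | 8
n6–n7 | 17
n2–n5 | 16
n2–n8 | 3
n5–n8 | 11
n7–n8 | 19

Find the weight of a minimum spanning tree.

Prim's algorithm from n2:
Step 1: frontier [n1–n2 2, n2–n8 3, n2–n5 16] → take n1–n2 (2); add n1.
Step 2: frontier [n1–n8 8, n1–n7 17, n2–n8 3, n2–n5 16] → take n2–n8 (3); add n8.
Step 3: frontier [n1–n7 17, n2–n5 16, n5–n8 11, n6–n8 11, n7–n8 19] → take n5–n8 (11); add n5.
Step 4: frontier [n1–n7 17, n5–n6 14, n6–n8 11, n7–n8 19] → take n6–n8 (11); add n6.
Step 5: frontier [n1–n7 17, n6–n7 17, n7–n8 19] → take n1–n7 (17); add n7.
MST edges: n1–n2, n2–n8, n5–n8, n6–n8, n1–n7; total weight 2+3+11+11+17 = 44.

44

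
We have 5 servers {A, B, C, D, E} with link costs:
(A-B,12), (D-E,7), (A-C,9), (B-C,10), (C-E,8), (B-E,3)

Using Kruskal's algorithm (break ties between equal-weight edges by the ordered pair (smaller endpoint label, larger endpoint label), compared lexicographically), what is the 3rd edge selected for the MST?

Kruskal's algorithm — process edges by increasing weight (ties by edge label):
B-E (3): add — endpoints in different components.
D-E (7): add — endpoints in different components.
C-E (8): add — endpoints in different components.
A-C (9): add — endpoints in different components.
The 3rd edge added is C-E.

C-E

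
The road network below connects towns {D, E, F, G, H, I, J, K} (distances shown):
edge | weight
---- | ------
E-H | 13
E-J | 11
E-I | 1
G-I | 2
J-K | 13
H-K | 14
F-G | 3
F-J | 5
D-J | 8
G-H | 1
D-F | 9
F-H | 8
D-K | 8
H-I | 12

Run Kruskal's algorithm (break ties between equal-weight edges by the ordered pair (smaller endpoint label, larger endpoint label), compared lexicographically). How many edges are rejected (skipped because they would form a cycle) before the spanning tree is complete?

0

Kruskal: consider edges lightest-first.
E-I (1): add — endpoints in different components.
G-H (1): add — endpoints in different components.
G-I (2): add — endpoints in different components.
F-G (3): add — endpoints in different components.
F-J (5): add — endpoints in different components.
D-J (8): add — endpoints in different components.
D-K (8): add — endpoints in different components.
Edges rejected before the tree was complete: 0.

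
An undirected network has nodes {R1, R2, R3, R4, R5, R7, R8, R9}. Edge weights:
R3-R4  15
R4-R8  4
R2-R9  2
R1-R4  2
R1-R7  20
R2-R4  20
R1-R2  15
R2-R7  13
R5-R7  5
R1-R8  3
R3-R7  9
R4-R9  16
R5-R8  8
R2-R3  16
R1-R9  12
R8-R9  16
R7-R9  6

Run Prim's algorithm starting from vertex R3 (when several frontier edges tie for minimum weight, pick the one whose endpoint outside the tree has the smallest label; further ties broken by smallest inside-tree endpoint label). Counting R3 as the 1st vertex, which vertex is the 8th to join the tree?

Prim's algorithm from R3:
Step 1: cheapest edge leaving the tree is R3-R7 (9); add R7.
Step 2: cheapest edge leaving the tree is R5-R7 (5); add R5.
Step 3: cheapest edge leaving the tree is R7-R9 (6); add R9.
Step 4: cheapest edge leaving the tree is R2-R9 (2); add R2.
Step 5: cheapest edge leaving the tree is R5-R8 (8); add R8.
Step 6: cheapest edge leaving the tree is R1-R8 (3); add R1.
Step 7: cheapest edge leaving the tree is R1-R4 (2); add R4.
Vertex order: R3, R7, R5, R9, R2, R8, R1, R4. The 8th vertex is R4.

R4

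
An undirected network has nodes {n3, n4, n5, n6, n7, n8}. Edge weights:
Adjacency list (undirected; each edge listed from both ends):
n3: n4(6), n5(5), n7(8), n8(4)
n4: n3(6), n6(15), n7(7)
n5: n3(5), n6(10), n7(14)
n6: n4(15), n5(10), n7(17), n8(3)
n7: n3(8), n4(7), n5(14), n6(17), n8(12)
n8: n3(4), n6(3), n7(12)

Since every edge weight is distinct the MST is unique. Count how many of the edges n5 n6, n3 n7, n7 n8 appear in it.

Kruskal's algorithm — process edges by increasing weight (ties by edge label):
n6 n8 (3): add. Components now {n4} {n7} {n6,n8} {n3} {n5}
n3 n8 (4): add. Components now {n4} {n7} {n3,n6,n8} {n5}
n3 n5 (5): add. Components now {n4} {n7} {n3,n5,n6,n8}
n3 n4 (6): add. Components now {n3,n4,n5,n6,n8} {n7}
n4 n7 (7): add. Components now {n3,n4,n5,n6,n7,n8}
MST edge set: {n6 n8, n3 n8, n3 n5, n3 n4, n4 n7}.
Of the listed edges, {} are in the MST → 0.

0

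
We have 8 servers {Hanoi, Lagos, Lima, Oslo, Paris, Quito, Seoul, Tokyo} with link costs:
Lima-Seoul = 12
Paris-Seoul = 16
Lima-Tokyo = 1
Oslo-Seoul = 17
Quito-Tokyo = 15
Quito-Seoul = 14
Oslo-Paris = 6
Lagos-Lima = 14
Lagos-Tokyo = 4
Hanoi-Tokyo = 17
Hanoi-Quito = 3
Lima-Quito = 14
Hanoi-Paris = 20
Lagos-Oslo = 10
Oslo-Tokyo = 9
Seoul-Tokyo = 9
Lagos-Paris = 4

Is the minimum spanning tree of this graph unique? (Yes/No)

Kruskal: consider edges lightest-first.
Lima-Tokyo (1): add — endpoints in different components.
Hanoi-Quito (3): add — endpoints in different components.
Lagos-Paris (4): add — endpoints in different components.
Lagos-Tokyo (4): add — endpoints in different components.
Oslo-Paris (6): add — endpoints in different components.
Oslo-Tokyo (9): skip — Oslo and Tokyo already connected.
Seoul-Tokyo (9): add — endpoints in different components.
Lagos-Oslo (10): skip — Oslo and Lagos already connected.
Lima-Seoul (12): skip — Lima and Seoul already connected.
Lagos-Lima (14): skip — Lima and Lagos already connected.
Lima-Quito (14): add — endpoints in different components.
Non-tree edge Quito-Seoul has weight 14, equal to the heaviest edge on its tree cycle — swapping gives another MST of the same weight. Not unique.

No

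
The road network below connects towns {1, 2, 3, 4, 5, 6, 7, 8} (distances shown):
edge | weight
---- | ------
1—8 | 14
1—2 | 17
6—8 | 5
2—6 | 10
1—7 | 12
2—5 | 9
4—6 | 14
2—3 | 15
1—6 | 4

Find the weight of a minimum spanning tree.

69

Kruskal: consider edges lightest-first.
1—6 (4): add — endpoints in different components.
6—8 (5): add — endpoints in different components.
2—5 (9): add — endpoints in different components.
2—6 (10): add — endpoints in different components.
1—7 (12): add — endpoints in different components.
1—8 (14): skip — 1 and 8 already connected.
4—6 (14): add — endpoints in different components.
2—3 (15): add — endpoints in different components.
MST edges: 1—6, 6—8, 2—5, 2—6, 1—7, 4—6, 2—3; total weight 4+5+9+10+12+14+15 = 69.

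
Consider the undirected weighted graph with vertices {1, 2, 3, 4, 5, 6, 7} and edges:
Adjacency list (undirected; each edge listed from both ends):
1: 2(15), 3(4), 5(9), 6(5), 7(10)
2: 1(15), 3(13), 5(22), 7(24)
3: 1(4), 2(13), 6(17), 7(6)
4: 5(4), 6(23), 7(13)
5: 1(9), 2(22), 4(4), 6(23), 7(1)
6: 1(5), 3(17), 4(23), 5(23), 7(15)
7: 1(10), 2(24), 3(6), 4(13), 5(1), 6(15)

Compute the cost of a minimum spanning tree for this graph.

33

Prim's algorithm from 2:
Step 1: cheapest edge leaving the tree is 2 3 (13); add 3.
Step 2: cheapest edge leaving the tree is 1 3 (4); add 1.
Step 3: cheapest edge leaving the tree is 1 6 (5); add 6.
Step 4: cheapest edge leaving the tree is 3 7 (6); add 7.
Step 5: cheapest edge leaving the tree is 5 7 (1); add 5.
Step 6: cheapest edge leaving the tree is 4 5 (4); add 4.
MST edges: 2 3, 1 3, 1 6, 3 7, 5 7, 4 5; total weight 13+4+5+6+1+4 = 33.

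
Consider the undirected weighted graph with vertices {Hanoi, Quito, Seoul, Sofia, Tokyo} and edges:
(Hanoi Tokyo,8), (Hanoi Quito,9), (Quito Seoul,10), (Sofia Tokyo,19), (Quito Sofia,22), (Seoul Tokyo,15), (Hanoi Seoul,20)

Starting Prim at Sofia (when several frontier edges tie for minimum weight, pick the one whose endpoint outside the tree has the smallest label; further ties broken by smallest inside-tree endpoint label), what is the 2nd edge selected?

Grow the tree from Sofia using Prim:
Step 1: frontier [Sofia Tokyo 19, Quito Sofia 22] → take Sofia Tokyo (19); add Tokyo.
Step 2: frontier [Quito Sofia 22, Hanoi Tokyo 8, Seoul Tokyo 15] → take Hanoi Tokyo (8); add Hanoi.
Step 3: frontier [Hanoi Quito 9, Hanoi Seoul 20, Quito Sofia 22, Seoul Tokyo 15] → take Hanoi Quito (9); add Quito.
Step 4: frontier [Hanoi Seoul 20, Quito Seoul 10, Seoul Tokyo 15] → take Quito Seoul (10); add Seoul.
The 2nd edge added is Hanoi Tokyo.

Hanoi-Tokyo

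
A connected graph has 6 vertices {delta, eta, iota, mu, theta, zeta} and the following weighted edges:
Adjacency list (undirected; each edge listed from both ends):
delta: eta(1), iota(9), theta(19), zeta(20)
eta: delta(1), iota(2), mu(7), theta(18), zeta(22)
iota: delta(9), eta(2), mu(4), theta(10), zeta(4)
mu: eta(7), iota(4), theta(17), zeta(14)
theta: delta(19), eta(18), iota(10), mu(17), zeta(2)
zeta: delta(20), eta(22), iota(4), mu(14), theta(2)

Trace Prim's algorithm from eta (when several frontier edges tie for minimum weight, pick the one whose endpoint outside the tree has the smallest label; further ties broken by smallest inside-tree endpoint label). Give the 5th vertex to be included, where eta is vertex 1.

zeta

Prim's algorithm from eta:
Step 1: cheapest edge leaving the tree is delta–eta (1); add delta.
Step 2: cheapest edge leaving the tree is eta–iota (2); add iota.
Step 3: cheapest edge leaving the tree is iota–mu (4); add mu.
Step 4: cheapest edge leaving the tree is iota–zeta (4); add zeta.
Step 5: cheapest edge leaving the tree is theta–zeta (2); add theta.
Vertex order: eta, delta, iota, mu, zeta, theta. The 5th vertex is zeta.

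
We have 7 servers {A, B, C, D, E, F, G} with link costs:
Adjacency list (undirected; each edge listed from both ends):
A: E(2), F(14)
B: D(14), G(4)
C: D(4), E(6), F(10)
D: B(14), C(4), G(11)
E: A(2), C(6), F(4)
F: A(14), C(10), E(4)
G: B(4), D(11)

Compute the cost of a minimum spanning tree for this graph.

31

Sort edges by weight, then run Kruskal:
A-E (2): add — endpoints in different components.
B-G (4): add — endpoints in different components.
C-D (4): add — endpoints in different components.
E-F (4): add — endpoints in different components.
C-E (6): add — endpoints in different components.
C-F (10): skip — C and F already connected.
D-G (11): add — endpoints in different components.
MST edges: A-E, B-G, C-D, E-F, C-E, D-G; total weight 2+4+4+4+6+11 = 31.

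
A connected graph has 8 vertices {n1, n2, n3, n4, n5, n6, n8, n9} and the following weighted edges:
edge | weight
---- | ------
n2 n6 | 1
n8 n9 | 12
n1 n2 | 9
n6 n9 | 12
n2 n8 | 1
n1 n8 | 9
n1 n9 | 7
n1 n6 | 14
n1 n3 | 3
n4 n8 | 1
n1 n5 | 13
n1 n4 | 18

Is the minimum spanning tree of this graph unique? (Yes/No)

Sort edges by weight, then run Kruskal:
n2 n6 (1): add — endpoints in different components.
n2 n8 (1): add — endpoints in different components.
n4 n8 (1): add — endpoints in different components.
n1 n3 (3): add — endpoints in different components.
n1 n9 (7): add — endpoints in different components.
n1 n2 (9): add — endpoints in different components.
n1 n8 (9): skip — n1 and n8 already connected.
n6 n9 (12): skip — n9 and n6 already connected.
n8 n9 (12): skip — n9 and n8 already connected.
n1 n5 (13): add — endpoints in different components.
Non-tree edge n1 n8 has weight 9, equal to the heaviest edge on its tree cycle — swapping gives another MST of the same weight. Not unique.

No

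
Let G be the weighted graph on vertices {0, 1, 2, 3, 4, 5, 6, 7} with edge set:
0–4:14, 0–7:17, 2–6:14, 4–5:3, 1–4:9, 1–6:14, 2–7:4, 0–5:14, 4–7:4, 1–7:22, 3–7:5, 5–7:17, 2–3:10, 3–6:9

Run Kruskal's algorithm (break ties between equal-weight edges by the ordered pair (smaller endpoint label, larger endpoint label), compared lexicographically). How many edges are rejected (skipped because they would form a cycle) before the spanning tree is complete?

1

Kruskal's algorithm — process edges by increasing weight (ties by edge label):
4–5 (3): add — endpoints in different components.
2–7 (4): add — endpoints in different components.
4–7 (4): add — endpoints in different components.
3–7 (5): add — endpoints in different components.
1–4 (9): add — endpoints in different components.
3–6 (9): add — endpoints in different components.
2–3 (10): skip — 2 and 3 already connected.
0–4 (14): add — endpoints in different components.
Edges rejected before the tree was complete: 1.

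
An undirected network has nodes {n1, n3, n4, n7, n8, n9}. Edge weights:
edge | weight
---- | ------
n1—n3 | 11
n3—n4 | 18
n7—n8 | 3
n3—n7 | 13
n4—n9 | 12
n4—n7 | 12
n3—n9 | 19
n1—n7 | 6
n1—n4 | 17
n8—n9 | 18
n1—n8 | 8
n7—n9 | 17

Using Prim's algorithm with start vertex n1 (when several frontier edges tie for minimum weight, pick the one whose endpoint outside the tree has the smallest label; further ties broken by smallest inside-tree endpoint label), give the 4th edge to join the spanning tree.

n4-n7

Prim's algorithm from n1:
Step 1: cheapest edge leaving the tree is n1—n7 (6); add n7.
Step 2: cheapest edge leaving the tree is n7—n8 (3); add n8.
Step 3: cheapest edge leaving the tree is n1—n3 (11); add n3.
Step 4: cheapest edge leaving the tree is n4—n7 (12); add n4.
Step 5: cheapest edge leaving the tree is n4—n9 (12); add n9.
The 4th edge added is n4—n7.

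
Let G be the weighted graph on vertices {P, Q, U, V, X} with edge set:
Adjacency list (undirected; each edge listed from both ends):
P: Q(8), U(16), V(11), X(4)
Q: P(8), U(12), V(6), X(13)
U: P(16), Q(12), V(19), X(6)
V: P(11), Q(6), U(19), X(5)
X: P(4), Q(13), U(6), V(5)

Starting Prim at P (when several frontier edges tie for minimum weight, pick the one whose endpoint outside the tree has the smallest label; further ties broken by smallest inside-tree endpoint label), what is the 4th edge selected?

U-X

Grow the tree from P using Prim:
Step 1: frontier [P–X 4, P–Q 8, P–V 11, P–U 16] → take P–X (4); add X.
Step 2: frontier [P–Q 8, P–V 11, P–U 16, V–X 5, U–X 6, Q–X 13] → take V–X (5); add V.
Step 3: frontier [P–Q 8, P–U 16, Q–V 6, U–V 19, U–X 6, Q–X 13] → take Q–V (6); add Q.
Step 4: frontier [P–U 16, Q–U 12, U–V 19, U–X 6] → take U–X (6); add U.
The 4th edge added is U–X.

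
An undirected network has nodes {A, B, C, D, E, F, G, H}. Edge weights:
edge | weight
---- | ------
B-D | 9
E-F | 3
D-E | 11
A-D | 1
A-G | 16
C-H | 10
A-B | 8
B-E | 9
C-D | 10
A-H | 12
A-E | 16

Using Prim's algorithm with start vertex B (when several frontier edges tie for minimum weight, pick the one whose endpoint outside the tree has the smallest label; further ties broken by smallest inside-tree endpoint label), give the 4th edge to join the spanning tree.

E-F

Grow the tree from B using Prim:
Step 1: cheapest edge leaving the tree is A-B (8); add A.
Step 2: cheapest edge leaving the tree is A-D (1); add D.
Step 3: cheapest edge leaving the tree is B-E (9); add E.
Step 4: cheapest edge leaving the tree is E-F (3); add F.
Step 5: cheapest edge leaving the tree is C-D (10); add C.
Step 6: cheapest edge leaving the tree is C-H (10); add H.
Step 7: cheapest edge leaving the tree is A-G (16); add G.
The 4th edge added is E-F.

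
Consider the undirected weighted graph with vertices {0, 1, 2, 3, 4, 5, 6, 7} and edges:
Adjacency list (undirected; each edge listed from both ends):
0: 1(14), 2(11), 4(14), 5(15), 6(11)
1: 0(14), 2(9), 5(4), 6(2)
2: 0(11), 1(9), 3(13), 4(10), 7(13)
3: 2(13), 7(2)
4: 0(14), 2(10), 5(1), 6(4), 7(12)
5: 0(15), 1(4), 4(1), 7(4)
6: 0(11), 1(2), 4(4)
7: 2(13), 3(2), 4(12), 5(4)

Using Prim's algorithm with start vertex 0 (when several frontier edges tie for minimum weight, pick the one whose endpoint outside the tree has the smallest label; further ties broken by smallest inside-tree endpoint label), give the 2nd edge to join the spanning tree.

1-2

Grow the tree from 0 using Prim:
Step 1: cheapest edge leaving the tree is 0-2 (11); add 2.
Step 2: cheapest edge leaving the tree is 1-2 (9); add 1.
Step 3: cheapest edge leaving the tree is 1-6 (2); add 6.
Step 4: cheapest edge leaving the tree is 4-6 (4); add 4.
Step 5: cheapest edge leaving the tree is 4-5 (1); add 5.
Step 6: cheapest edge leaving the tree is 5-7 (4); add 7.
Step 7: cheapest edge leaving the tree is 3-7 (2); add 3.
The 2nd edge added is 1-2.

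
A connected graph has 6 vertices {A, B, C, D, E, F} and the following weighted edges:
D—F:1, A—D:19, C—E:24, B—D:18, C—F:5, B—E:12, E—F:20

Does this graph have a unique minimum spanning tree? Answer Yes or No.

Yes

Sort edges by weight, then run Kruskal:
D—F (1): add — endpoints in different components.
C—F (5): add — endpoints in different components.
B—E (12): add — endpoints in different components.
B—D (18): add — endpoints in different components.
A—D (19): add — endpoints in different components.
Every non-tree edge has weight strictly greater than the heaviest edge on the tree path between its endpoints, so the MST is unique.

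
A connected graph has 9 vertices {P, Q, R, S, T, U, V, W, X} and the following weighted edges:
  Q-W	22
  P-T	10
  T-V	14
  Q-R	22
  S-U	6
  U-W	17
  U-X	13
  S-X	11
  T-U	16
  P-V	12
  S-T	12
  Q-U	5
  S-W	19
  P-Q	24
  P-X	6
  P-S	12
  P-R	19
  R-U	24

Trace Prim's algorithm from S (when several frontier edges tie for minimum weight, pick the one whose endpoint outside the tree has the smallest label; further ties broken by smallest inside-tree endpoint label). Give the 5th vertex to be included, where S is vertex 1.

P

Grow the tree from S using Prim:
Step 1: cheapest edge leaving the tree is S-U (6); add U.
Step 2: cheapest edge leaving the tree is Q-U (5); add Q.
Step 3: cheapest edge leaving the tree is S-X (11); add X.
Step 4: cheapest edge leaving the tree is P-X (6); add P.
Step 5: cheapest edge leaving the tree is P-T (10); add T.
Step 6: cheapest edge leaving the tree is P-V (12); add V.
Step 7: cheapest edge leaving the tree is U-W (17); add W.
Step 8: cheapest edge leaving the tree is P-R (19); add R.
Vertex order: S, U, Q, X, P, T, V, W, R. The 5th vertex is P.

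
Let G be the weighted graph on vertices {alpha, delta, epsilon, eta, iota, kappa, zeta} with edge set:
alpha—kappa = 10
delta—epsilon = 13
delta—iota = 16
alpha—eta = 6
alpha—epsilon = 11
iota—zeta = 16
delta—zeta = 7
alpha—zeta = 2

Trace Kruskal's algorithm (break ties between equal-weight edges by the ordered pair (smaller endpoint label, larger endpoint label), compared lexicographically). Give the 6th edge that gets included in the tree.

Sort edges by weight, then run Kruskal:
alpha—zeta (2): add — endpoints in different components.
alpha—eta (6): add — endpoints in different components.
delta—zeta (7): add — endpoints in different components.
alpha—kappa (10): add — endpoints in different components.
alpha—epsilon (11): add — endpoints in different components.
delta—epsilon (13): skip — delta and epsilon already connected.
delta—iota (16): add — endpoints in different components.
The 6th edge added is delta—iota.

delta-iota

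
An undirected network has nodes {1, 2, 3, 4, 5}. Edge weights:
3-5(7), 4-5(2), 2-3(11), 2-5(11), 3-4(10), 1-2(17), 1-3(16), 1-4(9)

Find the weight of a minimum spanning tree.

29

Grow the tree from 5 using Prim:
Step 1: cheapest edge leaving the tree is 4-5 (2); add 4.
Step 2: cheapest edge leaving the tree is 3-5 (7); add 3.
Step 3: cheapest edge leaving the tree is 1-4 (9); add 1.
Step 4: cheapest edge leaving the tree is 2-3 (11); add 2.
MST edges: 4-5, 3-5, 1-4, 2-3; total weight 2+7+9+11 = 29.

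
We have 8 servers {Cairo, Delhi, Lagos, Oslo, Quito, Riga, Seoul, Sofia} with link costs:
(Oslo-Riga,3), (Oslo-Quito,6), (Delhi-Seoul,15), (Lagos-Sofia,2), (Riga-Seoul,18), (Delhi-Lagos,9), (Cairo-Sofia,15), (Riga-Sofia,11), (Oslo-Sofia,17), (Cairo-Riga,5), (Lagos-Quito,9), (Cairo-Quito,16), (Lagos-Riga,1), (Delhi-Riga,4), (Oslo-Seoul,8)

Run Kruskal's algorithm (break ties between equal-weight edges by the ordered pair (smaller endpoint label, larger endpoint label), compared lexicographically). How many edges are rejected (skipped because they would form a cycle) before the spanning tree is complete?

Kruskal's algorithm — process edges by increasing weight (ties by edge label):
Lagos-Riga (1): add — endpoints in different components.
Lagos-Sofia (2): add — endpoints in different components.
Oslo-Riga (3): add — endpoints in different components.
Delhi-Riga (4): add — endpoints in different components.
Cairo-Riga (5): add — endpoints in different components.
Oslo-Quito (6): add — endpoints in different components.
Oslo-Seoul (8): add — endpoints in different components.
Edges rejected before the tree was complete: 0.

0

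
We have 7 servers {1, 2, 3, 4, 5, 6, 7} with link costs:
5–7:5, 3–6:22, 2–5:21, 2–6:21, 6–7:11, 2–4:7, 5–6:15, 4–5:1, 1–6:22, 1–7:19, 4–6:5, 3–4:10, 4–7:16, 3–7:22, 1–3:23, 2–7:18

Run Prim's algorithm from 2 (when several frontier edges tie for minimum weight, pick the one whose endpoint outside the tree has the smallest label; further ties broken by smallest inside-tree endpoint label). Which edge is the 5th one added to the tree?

3-4

Grow the tree from 2 using Prim:
Step 1: cheapest edge leaving the tree is 2–4 (7); add 4.
Step 2: cheapest edge leaving the tree is 4–5 (1); add 5.
Step 3: cheapest edge leaving the tree is 4–6 (5); add 6.
Step 4: cheapest edge leaving the tree is 5–7 (5); add 7.
Step 5: cheapest edge leaving the tree is 3–4 (10); add 3.
Step 6: cheapest edge leaving the tree is 1–7 (19); add 1.
The 5th edge added is 3–4.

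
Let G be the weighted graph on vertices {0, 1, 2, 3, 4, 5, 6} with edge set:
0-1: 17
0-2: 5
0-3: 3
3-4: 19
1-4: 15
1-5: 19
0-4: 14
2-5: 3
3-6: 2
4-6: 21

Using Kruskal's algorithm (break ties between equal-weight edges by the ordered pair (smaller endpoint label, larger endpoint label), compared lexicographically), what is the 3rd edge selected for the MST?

Sort edges by weight, then run Kruskal:
3-6 (2): add. Components now {0} {1} {2} {3,6} {4} {5}
0-3 (3): add. Components now {0,3,6} {1} {2} {4} {5}
2-5 (3): add. Components now {0,3,6} {1} {2,5} {4}
0-2 (5): add. Components now {0,2,3,5,6} {1} {4}
0-4 (14): add. Components now {0,2,3,4,5,6} {1}
1-4 (15): add. Components now {0,1,2,3,4,5,6}
The 3rd edge added is 2-5.

2-5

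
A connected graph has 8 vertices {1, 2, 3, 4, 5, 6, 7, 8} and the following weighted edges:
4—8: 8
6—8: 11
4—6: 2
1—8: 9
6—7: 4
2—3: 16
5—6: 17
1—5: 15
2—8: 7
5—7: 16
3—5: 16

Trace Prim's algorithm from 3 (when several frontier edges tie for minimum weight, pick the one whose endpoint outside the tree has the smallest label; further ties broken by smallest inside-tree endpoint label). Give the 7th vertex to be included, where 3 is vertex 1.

1

Grow the tree from 3 using Prim:
Step 1: frontier [2—3 16, 3—5 16] → take 2—3 (16); add 2.
Step 2: frontier [2—8 7, 3—5 16] → take 2—8 (7); add 8.
Step 3: frontier [3—5 16, 4—8 8, 1—8 9, 6—8 11] → take 4—8 (8); add 4.
Step 4: frontier [3—5 16, 4—6 2, 1—8 9, 6—8 11] → take 4—6 (2); add 6.
Step 5: frontier [3—5 16, 6—7 4, 5—6 17, 1—8 9] → take 6—7 (4); add 7.
Step 6: frontier [3—5 16, 5—6 17, 5—7 16, 1—8 9] → take 1—8 (9); add 1.
Step 7: frontier [1—5 15, 3—5 16, 5—6 17, 5—7 16] → take 1—5 (15); add 5.
Vertex order: 3, 2, 8, 4, 6, 7, 1, 5. The 7th vertex is 1.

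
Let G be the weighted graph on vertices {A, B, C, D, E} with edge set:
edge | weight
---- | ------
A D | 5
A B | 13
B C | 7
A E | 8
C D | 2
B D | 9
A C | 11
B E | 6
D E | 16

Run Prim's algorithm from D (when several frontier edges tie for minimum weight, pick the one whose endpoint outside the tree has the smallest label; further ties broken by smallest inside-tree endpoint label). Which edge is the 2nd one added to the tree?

A-D

Prim's algorithm from D:
Step 1: frontier [C D 2, A D 5, B D 9, D E 16] → take C D (2); add C.
Step 2: frontier [B C 7, A C 11, A D 5, B D 9, D E 16] → take A D (5); add A.
Step 3: frontier [A E 8, A B 13, B C 7, B D 9, D E 16] → take B C (7); add B.
Step 4: frontier [A E 8, B E 6, D E 16] → take B E (6); add E.
The 2nd edge added is A D.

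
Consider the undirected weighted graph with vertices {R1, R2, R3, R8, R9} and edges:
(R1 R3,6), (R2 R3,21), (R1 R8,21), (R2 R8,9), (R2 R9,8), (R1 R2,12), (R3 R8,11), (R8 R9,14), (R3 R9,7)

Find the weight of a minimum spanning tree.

Sort edges by weight, then run Kruskal:
R1 R3 (6): add — endpoints in different components.
R3 R9 (7): add — endpoints in different components.
R2 R9 (8): add — endpoints in different components.
R2 R8 (9): add — endpoints in different components.
MST edges: R1 R3, R3 R9, R2 R9, R2 R8; total weight 6+7+8+9 = 30.

30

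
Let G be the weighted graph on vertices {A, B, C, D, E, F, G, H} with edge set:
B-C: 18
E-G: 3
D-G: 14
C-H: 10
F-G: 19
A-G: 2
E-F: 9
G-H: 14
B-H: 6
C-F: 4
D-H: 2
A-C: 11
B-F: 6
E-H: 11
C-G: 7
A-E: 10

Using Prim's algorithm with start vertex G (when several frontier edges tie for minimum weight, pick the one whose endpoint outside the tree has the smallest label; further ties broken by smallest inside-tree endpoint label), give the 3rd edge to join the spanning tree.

Prim, starting at G.
Step 1: cheapest edge leaving the tree is A-G (2); add A.
Step 2: cheapest edge leaving the tree is E-G (3); add E.
Step 3: cheapest edge leaving the tree is C-G (7); add C.
Step 4: cheapest edge leaving the tree is C-F (4); add F.
Step 5: cheapest edge leaving the tree is B-F (6); add B.
Step 6: cheapest edge leaving the tree is B-H (6); add H.
Step 7: cheapest edge leaving the tree is D-H (2); add D.
The 3rd edge added is C-G.

C-G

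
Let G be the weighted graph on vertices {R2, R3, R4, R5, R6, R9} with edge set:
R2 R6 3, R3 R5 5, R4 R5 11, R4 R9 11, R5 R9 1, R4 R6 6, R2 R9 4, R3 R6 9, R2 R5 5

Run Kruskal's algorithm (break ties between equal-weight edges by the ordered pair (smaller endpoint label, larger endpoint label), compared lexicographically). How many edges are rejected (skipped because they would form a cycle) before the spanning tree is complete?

1

Sort edges by weight, then run Kruskal:
R5 R9 (1): add — endpoints in different components.
R2 R6 (3): add — endpoints in different components.
R2 R9 (4): add — endpoints in different components.
R2 R5 (5): skip — R5 and R2 already connected.
R3 R5 (5): add — endpoints in different components.
R4 R6 (6): add — endpoints in different components.
Edges rejected before the tree was complete: 1.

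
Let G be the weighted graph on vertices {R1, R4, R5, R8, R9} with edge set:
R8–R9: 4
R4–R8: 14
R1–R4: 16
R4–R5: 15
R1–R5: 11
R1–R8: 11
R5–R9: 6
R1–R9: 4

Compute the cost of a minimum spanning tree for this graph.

28

Kruskal's algorithm — process edges by increasing weight (ties by edge label):
R1–R9 (4): add — endpoints in different components.
R8–R9 (4): add — endpoints in different components.
R5–R9 (6): add — endpoints in different components.
R1–R5 (11): skip — R5 and R1 already connected.
R1–R8 (11): skip — R8 and R1 already connected.
R4–R8 (14): add — endpoints in different components.
MST edges: R1–R9, R8–R9, R5–R9, R4–R8; total weight 4+4+6+14 = 28.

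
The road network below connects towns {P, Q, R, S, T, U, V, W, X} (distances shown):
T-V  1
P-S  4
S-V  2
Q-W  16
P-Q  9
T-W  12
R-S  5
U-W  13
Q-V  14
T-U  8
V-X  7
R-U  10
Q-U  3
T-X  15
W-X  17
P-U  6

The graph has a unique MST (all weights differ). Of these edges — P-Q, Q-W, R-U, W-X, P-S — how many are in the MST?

Sort edges by weight, then run Kruskal:
T-V (1): add — endpoints in different components.
S-V (2): add — endpoints in different components.
Q-U (3): add — endpoints in different components.
P-S (4): add — endpoints in different components.
R-S (5): add — endpoints in different components.
P-U (6): add — endpoints in different components.
V-X (7): add — endpoints in different components.
T-U (8): skip — U and T already connected.
P-Q (9): skip — Q and P already connected.
R-U (10): skip — R and U already connected.
T-W (12): add — endpoints in different components.
MST edge set: {T-V, S-V, Q-U, P-S, R-S, P-U, V-X, T-W}.
Of the listed edges, {P-S} are in the MST → 1.

1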